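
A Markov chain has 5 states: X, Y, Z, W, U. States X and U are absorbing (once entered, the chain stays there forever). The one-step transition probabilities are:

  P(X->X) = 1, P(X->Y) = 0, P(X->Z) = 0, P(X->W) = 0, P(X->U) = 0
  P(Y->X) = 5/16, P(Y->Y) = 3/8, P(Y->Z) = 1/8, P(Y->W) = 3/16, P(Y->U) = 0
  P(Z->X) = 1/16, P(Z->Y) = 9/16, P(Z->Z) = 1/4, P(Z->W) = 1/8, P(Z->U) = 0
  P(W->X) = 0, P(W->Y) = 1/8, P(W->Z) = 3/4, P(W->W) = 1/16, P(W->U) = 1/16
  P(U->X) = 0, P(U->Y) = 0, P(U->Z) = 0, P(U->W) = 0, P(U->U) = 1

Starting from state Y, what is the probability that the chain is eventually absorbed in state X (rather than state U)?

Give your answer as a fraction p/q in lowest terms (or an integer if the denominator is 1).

Let a_i = P(absorbed in X | start in state i).
Boundary conditions: a_X = 1, a_U = 0.
For each transient state i, a_i = sum_j P(i->j) * a_j:
  a_Y = 5/16*a_X + 3/8*a_Y + 1/8*a_Z + 3/16*a_W + 0*a_U
  a_Z = 1/16*a_X + 9/16*a_Y + 1/4*a_Z + 1/8*a_W + 0*a_U
  a_W = 0*a_X + 1/8*a_Y + 3/4*a_Z + 1/16*a_W + 1/16*a_U

Substituting a_X = 1 and a_U = 0, rearrange to (I - Q) a = r where r[i] = P(i -> X):
  [5/8, -1/8, -3/16] . (a_Y, a_Z, a_W) = 5/16
  [-9/16, 3/4, -1/8] . (a_Y, a_Z, a_W) = 1/16
  [-1/8, -3/4, 15/16] . (a_Y, a_Z, a_W) = 0

Solving yields:
  a_Y = 423/443
  a_Z = 839/886
  a_W = 392/443

Starting state is Y, so the absorption probability is a_Y = 423/443.

Answer: 423/443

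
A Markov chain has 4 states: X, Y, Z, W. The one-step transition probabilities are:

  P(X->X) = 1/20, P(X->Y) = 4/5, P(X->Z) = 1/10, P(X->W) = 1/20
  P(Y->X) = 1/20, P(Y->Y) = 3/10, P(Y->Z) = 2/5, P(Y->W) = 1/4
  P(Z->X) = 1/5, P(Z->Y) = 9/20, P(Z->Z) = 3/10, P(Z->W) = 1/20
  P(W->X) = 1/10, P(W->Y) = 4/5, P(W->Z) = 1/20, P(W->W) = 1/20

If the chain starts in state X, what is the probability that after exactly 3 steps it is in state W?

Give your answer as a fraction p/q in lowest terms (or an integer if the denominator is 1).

Answer: 123/1000

Derivation:
Computing P^3 by repeated multiplication:
P^1 =
  X: [1/20, 4/5, 1/10, 1/20]
  Y: [1/20, 3/10, 2/5, 1/4]
  Z: [1/5, 9/20, 3/10, 1/20]
  W: [1/10, 4/5, 1/20, 1/20]
P^2 =
  X: [27/400, 73/200, 143/400, 21/100]
  Y: [49/400, 51/100, 103/400, 11/100]
  Z: [39/400, 47/100, 117/400, 7/50]
  W: [3/50, 153/400, 139/400, 21/100]
P^3 =
  X: [913/8000, 3939/8000, 541/2000, 123/1000]
  Y: [753/8000, 3639/8000, 299/1000, 19/125]
  Z: [807/8000, 3701/8000, 117/400, 18/125]
  W: [901/8000, 3897/8000, 219/800, 253/2000]

(P^3)[X -> W] = 123/1000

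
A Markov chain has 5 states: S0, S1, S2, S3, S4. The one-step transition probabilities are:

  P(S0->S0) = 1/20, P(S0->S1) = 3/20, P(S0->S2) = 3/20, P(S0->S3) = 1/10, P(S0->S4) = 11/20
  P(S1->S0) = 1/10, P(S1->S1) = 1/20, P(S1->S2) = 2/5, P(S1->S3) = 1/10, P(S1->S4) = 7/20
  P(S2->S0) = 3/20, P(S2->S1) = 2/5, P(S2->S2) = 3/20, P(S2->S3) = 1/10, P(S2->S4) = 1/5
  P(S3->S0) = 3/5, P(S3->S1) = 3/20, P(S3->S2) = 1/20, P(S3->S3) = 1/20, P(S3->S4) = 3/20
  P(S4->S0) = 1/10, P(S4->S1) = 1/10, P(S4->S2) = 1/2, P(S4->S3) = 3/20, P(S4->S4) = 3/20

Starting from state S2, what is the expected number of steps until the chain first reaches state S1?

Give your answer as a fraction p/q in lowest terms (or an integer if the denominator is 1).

Let h_i = expected steps to first reach S1 from state i.
Boundary: h_S1 = 0.
First-step equations for the other states:
  h_S0 = 1 + 1/20*h_S0 + 3/20*h_S1 + 3/20*h_S2 + 1/10*h_S3 + 11/20*h_S4
  h_S2 = 1 + 3/20*h_S0 + 2/5*h_S1 + 3/20*h_S2 + 1/10*h_S3 + 1/5*h_S4
  h_S3 = 1 + 3/5*h_S0 + 3/20*h_S1 + 1/20*h_S2 + 1/20*h_S3 + 3/20*h_S4
  h_S4 = 1 + 1/10*h_S0 + 1/10*h_S1 + 1/2*h_S2 + 3/20*h_S3 + 3/20*h_S4

Substituting h_S1 = 0 and rearranging gives the linear system (I - Q) h = 1:
  [19/20, -3/20, -1/10, -11/20] . (h_S0, h_S2, h_S3, h_S4) = 1
  [-3/20, 17/20, -1/10, -1/5] . (h_S0, h_S2, h_S3, h_S4) = 1
  [-3/5, -1/20, 19/20, -3/20] . (h_S0, h_S2, h_S3, h_S4) = 1
  [-1/10, -1/2, -3/20, 17/20] . (h_S0, h_S2, h_S3, h_S4) = 1

Solving yields:
  h_S0 = 19900/3901
  h_S2 = 196160/50713
  h_S3 = 266980/50713
  h_S4 = 252600/50713

Starting state is S2, so the expected hitting time is h_S2 = 196160/50713.

Answer: 196160/50713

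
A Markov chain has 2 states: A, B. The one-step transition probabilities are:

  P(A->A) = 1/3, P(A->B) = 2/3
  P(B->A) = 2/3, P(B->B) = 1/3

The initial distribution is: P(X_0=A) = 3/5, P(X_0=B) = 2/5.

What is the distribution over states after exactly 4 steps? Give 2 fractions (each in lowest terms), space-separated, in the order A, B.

Answer: 203/405 202/405

Derivation:
Propagating the distribution step by step (d_{t+1} = d_t * P):
d_0 = (A=3/5, B=2/5)
  d_1[A] = 3/5*1/3 + 2/5*2/3 = 7/15
  d_1[B] = 3/5*2/3 + 2/5*1/3 = 8/15
d_1 = (A=7/15, B=8/15)
  d_2[A] = 7/15*1/3 + 8/15*2/3 = 23/45
  d_2[B] = 7/15*2/3 + 8/15*1/3 = 22/45
d_2 = (A=23/45, B=22/45)
  d_3[A] = 23/45*1/3 + 22/45*2/3 = 67/135
  d_3[B] = 23/45*2/3 + 22/45*1/3 = 68/135
d_3 = (A=67/135, B=68/135)
  d_4[A] = 67/135*1/3 + 68/135*2/3 = 203/405
  d_4[B] = 67/135*2/3 + 68/135*1/3 = 202/405
d_4 = (A=203/405, B=202/405)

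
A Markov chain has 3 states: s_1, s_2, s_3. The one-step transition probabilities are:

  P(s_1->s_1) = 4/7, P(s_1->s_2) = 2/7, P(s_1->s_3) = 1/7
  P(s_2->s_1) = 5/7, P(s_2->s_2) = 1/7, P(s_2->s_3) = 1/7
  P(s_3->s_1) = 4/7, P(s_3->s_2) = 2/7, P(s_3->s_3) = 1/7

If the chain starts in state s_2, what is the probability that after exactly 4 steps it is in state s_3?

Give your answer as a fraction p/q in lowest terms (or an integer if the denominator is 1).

Computing P^4 by repeated multiplication:
P^1 =
  s_1: [4/7, 2/7, 1/7]
  s_2: [5/7, 1/7, 1/7]
  s_3: [4/7, 2/7, 1/7]
P^2 =
  s_1: [30/49, 12/49, 1/7]
  s_2: [29/49, 13/49, 1/7]
  s_3: [30/49, 12/49, 1/7]
P^3 =
  s_1: [208/343, 86/343, 1/7]
  s_2: [209/343, 85/343, 1/7]
  s_3: [208/343, 86/343, 1/7]
P^4 =
  s_1: [1458/2401, 600/2401, 1/7]
  s_2: [1457/2401, 601/2401, 1/7]
  s_3: [1458/2401, 600/2401, 1/7]

(P^4)[s_2 -> s_3] = 1/7

Answer: 1/7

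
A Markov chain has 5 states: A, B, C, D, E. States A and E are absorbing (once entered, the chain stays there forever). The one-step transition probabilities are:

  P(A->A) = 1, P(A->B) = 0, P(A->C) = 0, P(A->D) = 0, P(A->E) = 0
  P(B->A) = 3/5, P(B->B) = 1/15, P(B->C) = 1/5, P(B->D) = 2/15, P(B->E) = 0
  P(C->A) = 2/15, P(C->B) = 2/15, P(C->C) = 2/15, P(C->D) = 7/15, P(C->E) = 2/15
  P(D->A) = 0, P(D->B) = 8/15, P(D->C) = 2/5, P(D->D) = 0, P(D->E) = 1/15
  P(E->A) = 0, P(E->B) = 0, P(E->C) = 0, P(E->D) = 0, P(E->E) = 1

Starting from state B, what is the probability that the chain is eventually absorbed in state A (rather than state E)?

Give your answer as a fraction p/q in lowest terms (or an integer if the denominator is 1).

Let a_i = P(absorbed in A | start in state i).
Boundary conditions: a_A = 1, a_E = 0.
For each transient state i, a_i = sum_j P(i->j) * a_j:
  a_B = 3/5*a_A + 1/15*a_B + 1/5*a_C + 2/15*a_D + 0*a_E
  a_C = 2/15*a_A + 2/15*a_B + 2/15*a_C + 7/15*a_D + 2/15*a_E
  a_D = 0*a_A + 8/15*a_B + 2/5*a_C + 0*a_D + 1/15*a_E

Substituting a_A = 1 and a_E = 0, rearrange to (I - Q) a = r where r[i] = P(i -> A):
  [14/15, -1/5, -2/15] . (a_B, a_C, a_D) = 3/5
  [-2/15, 13/15, -7/15] . (a_B, a_C, a_D) = 2/15
  [-8/15, -2/5, 1] . (a_B, a_C, a_D) = 0

Solving yields:
  a_B = 213/236
  a_C = 83/118
  a_D = 45/59

Starting state is B, so the absorption probability is a_B = 213/236.

Answer: 213/236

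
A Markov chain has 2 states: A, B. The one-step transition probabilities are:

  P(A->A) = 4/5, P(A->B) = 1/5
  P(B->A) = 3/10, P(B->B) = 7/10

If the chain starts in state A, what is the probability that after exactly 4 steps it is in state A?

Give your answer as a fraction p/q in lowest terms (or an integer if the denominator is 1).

Computing P^4 by repeated multiplication:
P^1 =
  A: [4/5, 1/5]
  B: [3/10, 7/10]
P^2 =
  A: [7/10, 3/10]
  B: [9/20, 11/20]
P^3 =
  A: [13/20, 7/20]
  B: [21/40, 19/40]
P^4 =
  A: [5/8, 3/8]
  B: [9/16, 7/16]

(P^4)[A -> A] = 5/8

Answer: 5/8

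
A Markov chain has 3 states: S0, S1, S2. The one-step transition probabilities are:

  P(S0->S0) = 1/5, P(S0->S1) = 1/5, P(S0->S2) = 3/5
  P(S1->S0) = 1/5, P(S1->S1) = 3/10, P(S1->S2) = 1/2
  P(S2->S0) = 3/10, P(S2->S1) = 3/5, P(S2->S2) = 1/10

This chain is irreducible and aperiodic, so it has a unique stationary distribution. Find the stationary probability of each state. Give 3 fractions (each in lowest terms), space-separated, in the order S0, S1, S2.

Answer: 33/139 54/139 52/139

Derivation:
The stationary distribution satisfies pi = pi * P, i.e.:
  pi_S0 = 1/5*pi_S0 + 1/5*pi_S1 + 3/10*pi_S2
  pi_S1 = 1/5*pi_S0 + 3/10*pi_S1 + 3/5*pi_S2
  pi_S2 = 3/5*pi_S0 + 1/2*pi_S1 + 1/10*pi_S2
with normalization: pi_S0 + pi_S1 + pi_S2 = 1.

Using the first 2 balance equations plus normalization, the linear system A*pi = b is:
  [-4/5, 1/5, 3/10] . pi = 0
  [1/5, -7/10, 3/5] . pi = 0
  [1, 1, 1] . pi = 1

Solving yields:
  pi_S0 = 33/139
  pi_S1 = 54/139
  pi_S2 = 52/139

Verification (pi * P):
  33/139*1/5 + 54/139*1/5 + 52/139*3/10 = 33/139 = pi_S0  (ok)
  33/139*1/5 + 54/139*3/10 + 52/139*3/5 = 54/139 = pi_S1  (ok)
  33/139*3/5 + 54/139*1/2 + 52/139*1/10 = 52/139 = pi_S2  (ok)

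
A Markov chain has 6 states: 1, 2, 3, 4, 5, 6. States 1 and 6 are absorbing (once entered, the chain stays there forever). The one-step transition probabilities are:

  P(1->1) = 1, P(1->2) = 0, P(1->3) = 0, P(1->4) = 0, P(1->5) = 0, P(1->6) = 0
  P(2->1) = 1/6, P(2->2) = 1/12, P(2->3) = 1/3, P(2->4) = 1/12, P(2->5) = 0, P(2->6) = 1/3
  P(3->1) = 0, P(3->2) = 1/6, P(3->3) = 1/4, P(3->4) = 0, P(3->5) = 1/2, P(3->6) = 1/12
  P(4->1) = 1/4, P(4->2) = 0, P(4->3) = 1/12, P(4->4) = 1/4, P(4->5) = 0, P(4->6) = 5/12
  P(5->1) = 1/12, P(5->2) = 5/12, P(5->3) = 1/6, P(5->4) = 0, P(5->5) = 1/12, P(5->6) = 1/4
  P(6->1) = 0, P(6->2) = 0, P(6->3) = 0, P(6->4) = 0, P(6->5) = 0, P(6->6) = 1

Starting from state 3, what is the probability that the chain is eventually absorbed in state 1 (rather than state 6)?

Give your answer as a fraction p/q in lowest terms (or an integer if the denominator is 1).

Let a_i = P(absorbed in 1 | start in state i).
Boundary conditions: a_1 = 1, a_6 = 0.
For each transient state i, a_i = sum_j P(i->j) * a_j:
  a_2 = 1/6*a_1 + 1/12*a_2 + 1/3*a_3 + 1/12*a_4 + 0*a_5 + 1/3*a_6
  a_3 = 0*a_1 + 1/6*a_2 + 1/4*a_3 + 0*a_4 + 1/2*a_5 + 1/12*a_6
  a_4 = 1/4*a_1 + 0*a_2 + 1/12*a_3 + 1/4*a_4 + 0*a_5 + 5/12*a_6
  a_5 = 1/12*a_1 + 5/12*a_2 + 1/6*a_3 + 0*a_4 + 1/12*a_5 + 1/4*a_6

Substituting a_1 = 1 and a_6 = 0, rearrange to (I - Q) a = r where r[i] = P(i -> 1):
  [11/12, -1/3, -1/12, 0] . (a_2, a_3, a_4, a_5) = 1/6
  [-1/6, 3/4, 0, -1/2] . (a_2, a_3, a_4, a_5) = 0
  [0, -1/12, 3/4, 0] . (a_2, a_3, a_4, a_5) = 1/4
  [-5/12, -1/6, 0, 11/12] . (a_2, a_3, a_4, a_5) = 1/12

Solving yields:
  a_2 = 2049/6689
  a_3 = 1686/6689
  a_4 = 2417/6689
  a_5 = 1846/6689

Starting state is 3, so the absorption probability is a_3 = 1686/6689.

Answer: 1686/6689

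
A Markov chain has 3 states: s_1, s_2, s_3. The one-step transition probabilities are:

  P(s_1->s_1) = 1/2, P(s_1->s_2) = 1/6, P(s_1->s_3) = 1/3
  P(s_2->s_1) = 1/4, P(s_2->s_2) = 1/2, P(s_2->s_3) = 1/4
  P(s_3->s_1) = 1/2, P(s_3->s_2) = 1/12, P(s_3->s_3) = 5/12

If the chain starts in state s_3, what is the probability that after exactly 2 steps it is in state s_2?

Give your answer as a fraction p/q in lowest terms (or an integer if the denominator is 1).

Answer: 23/144

Derivation:
Computing P^2 by repeated multiplication:
P^1 =
  s_1: [1/2, 1/6, 1/3]
  s_2: [1/4, 1/2, 1/4]
  s_3: [1/2, 1/12, 5/12]
P^2 =
  s_1: [11/24, 7/36, 25/72]
  s_2: [3/8, 5/16, 5/16]
  s_3: [23/48, 23/144, 13/36]

(P^2)[s_3 -> s_2] = 23/144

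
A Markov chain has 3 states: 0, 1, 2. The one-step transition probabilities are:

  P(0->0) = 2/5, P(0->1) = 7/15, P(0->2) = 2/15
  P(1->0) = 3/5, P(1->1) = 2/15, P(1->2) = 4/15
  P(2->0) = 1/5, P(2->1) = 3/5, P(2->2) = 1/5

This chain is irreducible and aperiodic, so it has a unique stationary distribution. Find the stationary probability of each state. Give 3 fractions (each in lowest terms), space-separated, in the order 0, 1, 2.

The stationary distribution satisfies pi = pi * P, i.e.:
  pi_0 = 2/5*pi_0 + 3/5*pi_1 + 1/5*pi_2
  pi_1 = 7/15*pi_0 + 2/15*pi_1 + 3/5*pi_2
  pi_2 = 2/15*pi_0 + 4/15*pi_1 + 1/5*pi_2
with normalization: pi_0 + pi_1 + pi_2 = 1.

Using the first 2 balance equations plus normalization, the linear system A*pi = b is:
  [-3/5, 3/5, 1/5] . pi = 0
  [7/15, -13/15, 3/5] . pi = 0
  [1, 1, 1] . pi = 1

Solving yields:
  pi_0 = 10/23
  pi_1 = 17/46
  pi_2 = 9/46

Verification (pi * P):
  10/23*2/5 + 17/46*3/5 + 9/46*1/5 = 10/23 = pi_0  (ok)
  10/23*7/15 + 17/46*2/15 + 9/46*3/5 = 17/46 = pi_1  (ok)
  10/23*2/15 + 17/46*4/15 + 9/46*1/5 = 9/46 = pi_2  (ok)

Answer: 10/23 17/46 9/46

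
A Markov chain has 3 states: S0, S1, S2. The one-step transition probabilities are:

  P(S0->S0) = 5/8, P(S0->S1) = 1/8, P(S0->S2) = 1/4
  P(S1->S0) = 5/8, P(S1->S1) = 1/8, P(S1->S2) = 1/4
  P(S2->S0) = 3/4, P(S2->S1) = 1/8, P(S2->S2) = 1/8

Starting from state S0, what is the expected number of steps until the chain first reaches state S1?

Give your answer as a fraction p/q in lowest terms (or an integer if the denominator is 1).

Answer: 8

Derivation:
Let h_i = expected steps to first reach S1 from state i.
Boundary: h_S1 = 0.
First-step equations for the other states:
  h_S0 = 1 + 5/8*h_S0 + 1/8*h_S1 + 1/4*h_S2
  h_S2 = 1 + 3/4*h_S0 + 1/8*h_S1 + 1/8*h_S2

Substituting h_S1 = 0 and rearranging gives the linear system (I - Q) h = 1:
  [3/8, -1/4] . (h_S0, h_S2) = 1
  [-3/4, 7/8] . (h_S0, h_S2) = 1

Solving yields:
  h_S0 = 8
  h_S2 = 8

Starting state is S0, so the expected hitting time is h_S0 = 8.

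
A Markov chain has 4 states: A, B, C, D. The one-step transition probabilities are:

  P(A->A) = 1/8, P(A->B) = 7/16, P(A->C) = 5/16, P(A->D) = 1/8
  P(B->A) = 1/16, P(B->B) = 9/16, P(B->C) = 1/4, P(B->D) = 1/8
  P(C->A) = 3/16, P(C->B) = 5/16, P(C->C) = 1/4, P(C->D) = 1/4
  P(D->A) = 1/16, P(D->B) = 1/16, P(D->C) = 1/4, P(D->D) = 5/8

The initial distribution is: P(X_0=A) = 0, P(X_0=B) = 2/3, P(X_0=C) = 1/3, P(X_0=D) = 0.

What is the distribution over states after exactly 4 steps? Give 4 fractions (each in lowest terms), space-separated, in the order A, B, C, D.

Answer: 19825/196608 34151/98304 16797/65536 29045/98304

Derivation:
Propagating the distribution step by step (d_{t+1} = d_t * P):
d_0 = (A=0, B=2/3, C=1/3, D=0)
  d_1[A] = 0*1/8 + 2/3*1/16 + 1/3*3/16 + 0*1/16 = 5/48
  d_1[B] = 0*7/16 + 2/3*9/16 + 1/3*5/16 + 0*1/16 = 23/48
  d_1[C] = 0*5/16 + 2/3*1/4 + 1/3*1/4 + 0*1/4 = 1/4
  d_1[D] = 0*1/8 + 2/3*1/8 + 1/3*1/4 + 0*5/8 = 1/6
d_1 = (A=5/48, B=23/48, C=1/4, D=1/6)
  d_2[A] = 5/48*1/8 + 23/48*1/16 + 1/4*3/16 + 1/6*1/16 = 77/768
  d_2[B] = 5/48*7/16 + 23/48*9/16 + 1/4*5/16 + 1/6*1/16 = 155/384
  d_2[C] = 5/48*5/16 + 23/48*1/4 + 1/4*1/4 + 1/6*1/4 = 197/768
  d_2[D] = 5/48*1/8 + 23/48*1/8 + 1/4*1/4 + 1/6*5/8 = 23/96
d_2 = (A=77/768, B=155/384, C=197/768, D=23/96)
  d_3[A] = 77/768*1/8 + 155/384*1/16 + 197/768*3/16 + 23/96*1/16 = 413/4096
  d_3[B] = 77/768*7/16 + 155/384*9/16 + 197/768*5/16 + 23/96*1/16 = 2249/6144
  d_3[C] = 77/768*5/16 + 155/384*1/4 + 197/768*1/4 + 23/96*1/4 = 3149/12288
  d_3[D] = 77/768*1/8 + 155/384*1/8 + 197/768*1/4 + 23/96*5/8 = 567/2048
d_3 = (A=413/4096, B=2249/6144, C=3149/12288, D=567/2048)
  d_4[A] = 413/4096*1/8 + 2249/6144*1/16 + 3149/12288*3/16 + 567/2048*1/16 = 19825/196608
  d_4[B] = 413/4096*7/16 + 2249/6144*9/16 + 3149/12288*5/16 + 567/2048*1/16 = 34151/98304
  d_4[C] = 413/4096*5/16 + 2249/6144*1/4 + 3149/12288*1/4 + 567/2048*1/4 = 16797/65536
  d_4[D] = 413/4096*1/8 + 2249/6144*1/8 + 3149/12288*1/4 + 567/2048*5/8 = 29045/98304
d_4 = (A=19825/196608, B=34151/98304, C=16797/65536, D=29045/98304)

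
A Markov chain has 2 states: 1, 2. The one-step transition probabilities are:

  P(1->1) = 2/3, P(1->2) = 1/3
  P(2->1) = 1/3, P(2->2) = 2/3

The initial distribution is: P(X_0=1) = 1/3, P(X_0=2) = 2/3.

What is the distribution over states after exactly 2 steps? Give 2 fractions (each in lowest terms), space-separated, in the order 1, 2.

Propagating the distribution step by step (d_{t+1} = d_t * P):
d_0 = (1=1/3, 2=2/3)
  d_1[1] = 1/3*2/3 + 2/3*1/3 = 4/9
  d_1[2] = 1/3*1/3 + 2/3*2/3 = 5/9
d_1 = (1=4/9, 2=5/9)
  d_2[1] = 4/9*2/3 + 5/9*1/3 = 13/27
  d_2[2] = 4/9*1/3 + 5/9*2/3 = 14/27
d_2 = (1=13/27, 2=14/27)

Answer: 13/27 14/27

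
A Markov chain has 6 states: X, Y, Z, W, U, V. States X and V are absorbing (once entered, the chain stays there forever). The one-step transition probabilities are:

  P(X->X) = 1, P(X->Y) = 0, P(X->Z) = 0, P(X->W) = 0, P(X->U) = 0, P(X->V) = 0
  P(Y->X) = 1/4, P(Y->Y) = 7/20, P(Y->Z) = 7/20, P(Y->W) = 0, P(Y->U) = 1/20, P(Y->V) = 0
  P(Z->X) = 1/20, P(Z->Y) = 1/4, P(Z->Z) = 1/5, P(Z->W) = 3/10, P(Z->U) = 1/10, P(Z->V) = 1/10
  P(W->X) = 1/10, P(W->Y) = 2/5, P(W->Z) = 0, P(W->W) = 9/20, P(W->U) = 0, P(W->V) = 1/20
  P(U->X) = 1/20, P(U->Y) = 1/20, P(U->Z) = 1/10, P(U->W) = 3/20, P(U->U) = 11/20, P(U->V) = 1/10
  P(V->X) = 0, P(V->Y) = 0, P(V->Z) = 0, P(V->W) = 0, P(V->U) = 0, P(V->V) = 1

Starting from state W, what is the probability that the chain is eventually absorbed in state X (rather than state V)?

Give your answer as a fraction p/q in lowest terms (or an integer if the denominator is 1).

Answer: 1858/2455

Derivation:
Let a_i = P(absorbed in X | start in state i).
Boundary conditions: a_X = 1, a_V = 0.
For each transient state i, a_i = sum_j P(i->j) * a_j:
  a_Y = 1/4*a_X + 7/20*a_Y + 7/20*a_Z + 0*a_W + 1/20*a_U + 0*a_V
  a_Z = 1/20*a_X + 1/4*a_Y + 1/5*a_Z + 3/10*a_W + 1/10*a_U + 1/10*a_V
  a_W = 1/10*a_X + 2/5*a_Y + 0*a_Z + 9/20*a_W + 0*a_U + 1/20*a_V
  a_U = 1/20*a_X + 1/20*a_Y + 1/10*a_Z + 3/20*a_W + 11/20*a_U + 1/10*a_V

Substituting a_X = 1 and a_V = 0, rearrange to (I - Q) a = r where r[i] = P(i -> X):
  [13/20, -7/20, 0, -1/20] . (a_Y, a_Z, a_W, a_U) = 1/4
  [-1/4, 4/5, -3/10, -1/10] . (a_Y, a_Z, a_W, a_U) = 1/20
  [-2/5, 0, 11/20, 0] . (a_Y, a_Z, a_W, a_U) = 1/10
  [-1/20, -1/10, -3/20, 9/20] . (a_Y, a_Z, a_W, a_U) = 1/20

Solving yields:
  a_Y = 1941/2455
  a_Z = 8204/12275
  a_W = 1858/2455
  a_U = 7362/12275

Starting state is W, so the absorption probability is a_W = 1858/2455.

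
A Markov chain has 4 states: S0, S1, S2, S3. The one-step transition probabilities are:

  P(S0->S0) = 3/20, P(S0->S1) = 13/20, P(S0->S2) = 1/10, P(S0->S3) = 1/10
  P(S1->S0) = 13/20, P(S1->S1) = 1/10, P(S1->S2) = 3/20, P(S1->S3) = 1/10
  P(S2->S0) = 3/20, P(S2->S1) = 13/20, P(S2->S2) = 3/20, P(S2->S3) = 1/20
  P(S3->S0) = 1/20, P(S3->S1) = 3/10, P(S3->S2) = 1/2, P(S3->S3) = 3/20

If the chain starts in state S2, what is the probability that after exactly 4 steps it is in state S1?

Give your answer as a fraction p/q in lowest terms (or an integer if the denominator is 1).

Computing P^4 by repeated multiplication:
P^1 =
  S0: [3/20, 13/20, 1/10, 1/10]
  S1: [13/20, 1/10, 3/20, 1/10]
  S2: [3/20, 13/20, 3/20, 1/20]
  S3: [1/20, 3/10, 1/2, 3/20]
P^2 =
  S0: [93/200, 103/400, 71/400, 1/10]
  S1: [19/100, 14/25, 61/400, 39/400]
  S2: [47/100, 11/40, 4/25, 19/200]
  S3: [57/200, 173/400, 1/5, 33/400]
P^3 =
  S0: [43/160, 3787/8000, 647/4000, 769/8000]
  S1: [1681/4000, 2463/8000, 1397/8000, 389/4000]
  S2: [139/500, 931/2000, 639/4000, 387/4000]
  S3: [179/500, 1533/4000, 1317/8000, 753/8000]
P^4 =
  S0: [15083/40000, 89/250, 27233/160000, 619/6400]
  S1: [23537/80000, 71461/160000, 6521/40000, 15381/160000]
  S2: [14923/40000, 28809/80000, 13597/80000, 1937/20000]
  S3: [26577/80000, 65003/160000, 26407/160000, 3859/40000]

(P^4)[S2 -> S1] = 28809/80000

Answer: 28809/80000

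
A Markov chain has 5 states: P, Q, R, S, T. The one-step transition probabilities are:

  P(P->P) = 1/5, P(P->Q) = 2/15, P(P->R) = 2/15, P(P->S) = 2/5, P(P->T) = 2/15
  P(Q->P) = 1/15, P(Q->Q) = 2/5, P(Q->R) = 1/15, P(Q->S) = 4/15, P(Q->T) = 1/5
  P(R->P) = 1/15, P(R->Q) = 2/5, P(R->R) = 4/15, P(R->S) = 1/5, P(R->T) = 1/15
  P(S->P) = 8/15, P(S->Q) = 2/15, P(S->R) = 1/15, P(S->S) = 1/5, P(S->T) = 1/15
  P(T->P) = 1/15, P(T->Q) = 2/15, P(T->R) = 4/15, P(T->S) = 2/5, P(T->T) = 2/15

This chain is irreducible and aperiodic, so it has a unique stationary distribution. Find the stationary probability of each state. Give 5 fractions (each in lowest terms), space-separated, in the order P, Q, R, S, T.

The stationary distribution satisfies pi = pi * P, i.e.:
  pi_P = 1/5*pi_P + 1/15*pi_Q + 1/15*pi_R + 8/15*pi_S + 1/15*pi_T
  pi_Q = 2/15*pi_P + 2/5*pi_Q + 2/5*pi_R + 2/15*pi_S + 2/15*pi_T
  pi_R = 2/15*pi_P + 1/15*pi_Q + 4/15*pi_R + 1/15*pi_S + 4/15*pi_T
  pi_S = 2/5*pi_P + 4/15*pi_Q + 1/5*pi_R + 1/5*pi_S + 2/5*pi_T
  pi_T = 2/15*pi_P + 1/5*pi_Q + 1/15*pi_R + 1/15*pi_S + 2/15*pi_T
with normalization: pi_P + pi_Q + pi_R + pi_S + pi_T = 1.

Using the first 4 balance equations plus normalization, the linear system A*pi = b is:
  [-4/5, 1/15, 1/15, 8/15, 1/15] . pi = 0
  [2/15, -3/5, 2/5, 2/15, 2/15] . pi = 0
  [2/15, 1/15, -11/15, 1/15, 4/15] . pi = 0
  [2/5, 4/15, 1/5, -4/5, 2/5] . pi = 0
  [1, 1, 1, 1, 1] . pi = 1

Solving yields:
  pi_P = 1811/7849
  pi_Q = 1806/7849
  pi_R = 1042/7849
  pi_S = 2242/7849
  pi_T = 948/7849

Verification (pi * P):
  1811/7849*1/5 + 1806/7849*1/15 + 1042/7849*1/15 + 2242/7849*8/15 + 948/7849*1/15 = 1811/7849 = pi_P  (ok)
  1811/7849*2/15 + 1806/7849*2/5 + 1042/7849*2/5 + 2242/7849*2/15 + 948/7849*2/15 = 1806/7849 = pi_Q  (ok)
  1811/7849*2/15 + 1806/7849*1/15 + 1042/7849*4/15 + 2242/7849*1/15 + 948/7849*4/15 = 1042/7849 = pi_R  (ok)
  1811/7849*2/5 + 1806/7849*4/15 + 1042/7849*1/5 + 2242/7849*1/5 + 948/7849*2/5 = 2242/7849 = pi_S  (ok)
  1811/7849*2/15 + 1806/7849*1/5 + 1042/7849*1/15 + 2242/7849*1/15 + 948/7849*2/15 = 948/7849 = pi_T  (ok)

Answer: 1811/7849 1806/7849 1042/7849 2242/7849 948/7849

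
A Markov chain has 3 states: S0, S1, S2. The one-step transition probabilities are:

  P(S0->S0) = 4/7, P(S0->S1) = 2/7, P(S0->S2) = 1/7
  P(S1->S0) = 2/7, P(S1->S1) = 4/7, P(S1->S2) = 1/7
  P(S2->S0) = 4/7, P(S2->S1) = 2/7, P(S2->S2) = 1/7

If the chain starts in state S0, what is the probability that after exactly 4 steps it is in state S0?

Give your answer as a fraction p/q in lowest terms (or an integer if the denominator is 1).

Computing P^4 by repeated multiplication:
P^1 =
  S0: [4/7, 2/7, 1/7]
  S1: [2/7, 4/7, 1/7]
  S2: [4/7, 2/7, 1/7]
P^2 =
  S0: [24/49, 18/49, 1/7]
  S1: [20/49, 22/49, 1/7]
  S2: [24/49, 18/49, 1/7]
P^3 =
  S0: [160/343, 134/343, 1/7]
  S1: [152/343, 142/343, 1/7]
  S2: [160/343, 134/343, 1/7]
P^4 =
  S0: [1104/2401, 954/2401, 1/7]
  S1: [1088/2401, 970/2401, 1/7]
  S2: [1104/2401, 954/2401, 1/7]

(P^4)[S0 -> S0] = 1104/2401

Answer: 1104/2401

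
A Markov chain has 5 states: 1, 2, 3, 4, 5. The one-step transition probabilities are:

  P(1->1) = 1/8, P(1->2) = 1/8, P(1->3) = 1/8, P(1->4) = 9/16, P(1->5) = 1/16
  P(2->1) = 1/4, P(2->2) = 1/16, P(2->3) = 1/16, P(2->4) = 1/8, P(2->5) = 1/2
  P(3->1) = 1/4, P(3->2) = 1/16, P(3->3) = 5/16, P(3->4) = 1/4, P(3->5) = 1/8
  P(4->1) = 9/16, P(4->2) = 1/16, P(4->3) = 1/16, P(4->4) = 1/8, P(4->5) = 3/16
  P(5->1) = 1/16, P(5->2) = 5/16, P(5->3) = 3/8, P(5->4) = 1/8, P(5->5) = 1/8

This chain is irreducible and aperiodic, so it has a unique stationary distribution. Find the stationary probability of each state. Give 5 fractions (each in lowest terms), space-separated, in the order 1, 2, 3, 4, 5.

Answer: 9323/34901 8503/69802 12329/69802 9212/34901 350/2053

Derivation:
The stationary distribution satisfies pi = pi * P, i.e.:
  pi_1 = 1/8*pi_1 + 1/4*pi_2 + 1/4*pi_3 + 9/16*pi_4 + 1/16*pi_5
  pi_2 = 1/8*pi_1 + 1/16*pi_2 + 1/16*pi_3 + 1/16*pi_4 + 5/16*pi_5
  pi_3 = 1/8*pi_1 + 1/16*pi_2 + 5/16*pi_3 + 1/16*pi_4 + 3/8*pi_5
  pi_4 = 9/16*pi_1 + 1/8*pi_2 + 1/4*pi_3 + 1/8*pi_4 + 1/8*pi_5
  pi_5 = 1/16*pi_1 + 1/2*pi_2 + 1/8*pi_3 + 3/16*pi_4 + 1/8*pi_5
with normalization: pi_1 + pi_2 + pi_3 + pi_4 + pi_5 = 1.

Using the first 4 balance equations plus normalization, the linear system A*pi = b is:
  [-7/8, 1/4, 1/4, 9/16, 1/16] . pi = 0
  [1/8, -15/16, 1/16, 1/16, 5/16] . pi = 0
  [1/8, 1/16, -11/16, 1/16, 3/8] . pi = 0
  [9/16, 1/8, 1/4, -7/8, 1/8] . pi = 0
  [1, 1, 1, 1, 1] . pi = 1

Solving yields:
  pi_1 = 9323/34901
  pi_2 = 8503/69802
  pi_3 = 12329/69802
  pi_4 = 9212/34901
  pi_5 = 350/2053

Verification (pi * P):
  9323/34901*1/8 + 8503/69802*1/4 + 12329/69802*1/4 + 9212/34901*9/16 + 350/2053*1/16 = 9323/34901 = pi_1  (ok)
  9323/34901*1/8 + 8503/69802*1/16 + 12329/69802*1/16 + 9212/34901*1/16 + 350/2053*5/16 = 8503/69802 = pi_2  (ok)
  9323/34901*1/8 + 8503/69802*1/16 + 12329/69802*5/16 + 9212/34901*1/16 + 350/2053*3/8 = 12329/69802 = pi_3  (ok)
  9323/34901*9/16 + 8503/69802*1/8 + 12329/69802*1/4 + 9212/34901*1/8 + 350/2053*1/8 = 9212/34901 = pi_4  (ok)
  9323/34901*1/16 + 8503/69802*1/2 + 12329/69802*1/8 + 9212/34901*3/16 + 350/2053*1/8 = 350/2053 = pi_5  (ok)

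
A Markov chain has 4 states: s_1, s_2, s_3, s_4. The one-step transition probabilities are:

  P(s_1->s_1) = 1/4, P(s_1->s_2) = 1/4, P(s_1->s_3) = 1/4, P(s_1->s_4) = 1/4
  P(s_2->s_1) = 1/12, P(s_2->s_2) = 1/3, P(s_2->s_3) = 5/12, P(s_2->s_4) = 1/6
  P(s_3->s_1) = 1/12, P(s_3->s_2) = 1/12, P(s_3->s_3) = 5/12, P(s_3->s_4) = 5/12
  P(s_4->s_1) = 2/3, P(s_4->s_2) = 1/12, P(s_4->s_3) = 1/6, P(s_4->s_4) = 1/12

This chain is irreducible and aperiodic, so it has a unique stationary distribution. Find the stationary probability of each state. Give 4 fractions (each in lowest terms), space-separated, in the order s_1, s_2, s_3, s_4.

Answer: 73/268 23/134 83/268 33/134

Derivation:
The stationary distribution satisfies pi = pi * P, i.e.:
  pi_s_1 = 1/4*pi_s_1 + 1/12*pi_s_2 + 1/12*pi_s_3 + 2/3*pi_s_4
  pi_s_2 = 1/4*pi_s_1 + 1/3*pi_s_2 + 1/12*pi_s_3 + 1/12*pi_s_4
  pi_s_3 = 1/4*pi_s_1 + 5/12*pi_s_2 + 5/12*pi_s_3 + 1/6*pi_s_4
  pi_s_4 = 1/4*pi_s_1 + 1/6*pi_s_2 + 5/12*pi_s_3 + 1/12*pi_s_4
with normalization: pi_s_1 + pi_s_2 + pi_s_3 + pi_s_4 = 1.

Using the first 3 balance equations plus normalization, the linear system A*pi = b is:
  [-3/4, 1/12, 1/12, 2/3] . pi = 0
  [1/4, -2/3, 1/12, 1/12] . pi = 0
  [1/4, 5/12, -7/12, 1/6] . pi = 0
  [1, 1, 1, 1] . pi = 1

Solving yields:
  pi_s_1 = 73/268
  pi_s_2 = 23/134
  pi_s_3 = 83/268
  pi_s_4 = 33/134

Verification (pi * P):
  73/268*1/4 + 23/134*1/12 + 83/268*1/12 + 33/134*2/3 = 73/268 = pi_s_1  (ok)
  73/268*1/4 + 23/134*1/3 + 83/268*1/12 + 33/134*1/12 = 23/134 = pi_s_2  (ok)
  73/268*1/4 + 23/134*5/12 + 83/268*5/12 + 33/134*1/6 = 83/268 = pi_s_3  (ok)
  73/268*1/4 + 23/134*1/6 + 83/268*5/12 + 33/134*1/12 = 33/134 = pi_s_4  (ok)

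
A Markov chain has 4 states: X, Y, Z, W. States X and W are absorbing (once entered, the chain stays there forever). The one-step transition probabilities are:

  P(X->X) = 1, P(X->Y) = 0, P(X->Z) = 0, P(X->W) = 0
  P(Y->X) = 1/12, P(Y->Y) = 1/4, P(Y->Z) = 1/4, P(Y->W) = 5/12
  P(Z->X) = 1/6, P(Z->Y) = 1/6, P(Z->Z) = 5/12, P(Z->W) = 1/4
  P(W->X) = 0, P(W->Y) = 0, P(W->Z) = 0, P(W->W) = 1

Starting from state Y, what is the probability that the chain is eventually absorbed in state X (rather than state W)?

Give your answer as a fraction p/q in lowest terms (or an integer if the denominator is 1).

Answer: 13/57

Derivation:
Let a_i = P(absorbed in X | start in state i).
Boundary conditions: a_X = 1, a_W = 0.
For each transient state i, a_i = sum_j P(i->j) * a_j:
  a_Y = 1/12*a_X + 1/4*a_Y + 1/4*a_Z + 5/12*a_W
  a_Z = 1/6*a_X + 1/6*a_Y + 5/12*a_Z + 1/4*a_W

Substituting a_X = 1 and a_W = 0, rearrange to (I - Q) a = r where r[i] = P(i -> X):
  [3/4, -1/4] . (a_Y, a_Z) = 1/12
  [-1/6, 7/12] . (a_Y, a_Z) = 1/6

Solving yields:
  a_Y = 13/57
  a_Z = 20/57

Starting state is Y, so the absorption probability is a_Y = 13/57.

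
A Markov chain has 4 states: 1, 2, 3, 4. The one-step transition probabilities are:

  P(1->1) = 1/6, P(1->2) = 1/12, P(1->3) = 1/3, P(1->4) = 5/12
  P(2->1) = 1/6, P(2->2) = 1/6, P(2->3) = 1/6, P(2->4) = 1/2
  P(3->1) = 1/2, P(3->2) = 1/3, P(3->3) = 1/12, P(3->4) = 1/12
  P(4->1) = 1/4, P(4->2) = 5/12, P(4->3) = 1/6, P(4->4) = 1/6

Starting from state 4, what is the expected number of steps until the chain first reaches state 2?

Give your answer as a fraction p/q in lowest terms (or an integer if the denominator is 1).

Let h_i = expected steps to first reach 2 from state i.
Boundary: h_2 = 0.
First-step equations for the other states:
  h_1 = 1 + 1/6*h_1 + 1/12*h_2 + 1/3*h_3 + 5/12*h_4
  h_3 = 1 + 1/2*h_1 + 1/3*h_2 + 1/12*h_3 + 1/12*h_4
  h_4 = 1 + 1/4*h_1 + 5/12*h_2 + 1/6*h_3 + 1/6*h_4

Substituting h_2 = 0 and rearranging gives the linear system (I - Q) h = 1:
  [5/6, -1/3, -5/12] . (h_1, h_3, h_4) = 1
  [-1/2, 11/12, -1/12] . (h_1, h_3, h_4) = 1
  [-1/4, -1/6, 5/6] . (h_1, h_3, h_4) = 1

Solving yields:
  h_1 = 868/201
  h_3 = 752/201
  h_4 = 652/201

Starting state is 4, so the expected hitting time is h_4 = 652/201.

Answer: 652/201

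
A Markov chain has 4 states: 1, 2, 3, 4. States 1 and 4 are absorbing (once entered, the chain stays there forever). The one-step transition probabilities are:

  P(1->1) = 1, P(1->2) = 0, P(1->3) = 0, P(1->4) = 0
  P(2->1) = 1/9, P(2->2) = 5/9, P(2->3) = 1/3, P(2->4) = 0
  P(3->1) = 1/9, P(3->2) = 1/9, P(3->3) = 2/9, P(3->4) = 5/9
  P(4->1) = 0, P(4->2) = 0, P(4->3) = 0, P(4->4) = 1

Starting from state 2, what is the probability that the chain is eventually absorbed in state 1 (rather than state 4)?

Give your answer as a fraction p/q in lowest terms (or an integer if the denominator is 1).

Answer: 2/5

Derivation:
Let a_i = P(absorbed in 1 | start in state i).
Boundary conditions: a_1 = 1, a_4 = 0.
For each transient state i, a_i = sum_j P(i->j) * a_j:
  a_2 = 1/9*a_1 + 5/9*a_2 + 1/3*a_3 + 0*a_4
  a_3 = 1/9*a_1 + 1/9*a_2 + 2/9*a_3 + 5/9*a_4

Substituting a_1 = 1 and a_4 = 0, rearrange to (I - Q) a = r where r[i] = P(i -> 1):
  [4/9, -1/3] . (a_2, a_3) = 1/9
  [-1/9, 7/9] . (a_2, a_3) = 1/9

Solving yields:
  a_2 = 2/5
  a_3 = 1/5

Starting state is 2, so the absorption probability is a_2 = 2/5.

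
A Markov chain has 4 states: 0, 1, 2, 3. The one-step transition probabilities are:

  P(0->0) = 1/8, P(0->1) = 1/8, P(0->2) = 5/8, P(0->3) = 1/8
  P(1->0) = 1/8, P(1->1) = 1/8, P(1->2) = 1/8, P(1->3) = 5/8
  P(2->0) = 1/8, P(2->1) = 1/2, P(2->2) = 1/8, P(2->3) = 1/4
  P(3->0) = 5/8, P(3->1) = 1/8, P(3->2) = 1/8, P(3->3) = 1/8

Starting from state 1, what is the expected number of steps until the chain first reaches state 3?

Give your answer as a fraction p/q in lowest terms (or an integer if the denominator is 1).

Answer: 128/63

Derivation:
Let h_i = expected steps to first reach 3 from state i.
Boundary: h_3 = 0.
First-step equations for the other states:
  h_0 = 1 + 1/8*h_0 + 1/8*h_1 + 5/8*h_2 + 1/8*h_3
  h_1 = 1 + 1/8*h_0 + 1/8*h_1 + 1/8*h_2 + 5/8*h_3
  h_2 = 1 + 1/8*h_0 + 1/2*h_1 + 1/8*h_2 + 1/4*h_3

Substituting h_3 = 0 and rearranging gives the linear system (I - Q) h = 1:
  [7/8, -1/8, -5/8] . (h_0, h_1, h_2) = 1
  [-1/8, 7/8, -1/8] . (h_0, h_1, h_2) = 1
  [-1/8, -1/2, 7/8] . (h_0, h_1, h_2) = 1

Solving yields:
  h_0 = 24/7
  h_1 = 128/63
  h_2 = 176/63

Starting state is 1, so the expected hitting time is h_1 = 128/63.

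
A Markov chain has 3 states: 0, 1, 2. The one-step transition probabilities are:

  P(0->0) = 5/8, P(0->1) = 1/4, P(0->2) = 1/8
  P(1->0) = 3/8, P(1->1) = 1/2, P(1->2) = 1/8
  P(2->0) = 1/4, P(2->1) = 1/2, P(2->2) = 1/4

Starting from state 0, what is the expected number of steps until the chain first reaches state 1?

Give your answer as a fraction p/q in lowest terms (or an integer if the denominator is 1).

Answer: 7/2

Derivation:
Let h_i = expected steps to first reach 1 from state i.
Boundary: h_1 = 0.
First-step equations for the other states:
  h_0 = 1 + 5/8*h_0 + 1/4*h_1 + 1/8*h_2
  h_2 = 1 + 1/4*h_0 + 1/2*h_1 + 1/4*h_2

Substituting h_1 = 0 and rearranging gives the linear system (I - Q) h = 1:
  [3/8, -1/8] . (h_0, h_2) = 1
  [-1/4, 3/4] . (h_0, h_2) = 1

Solving yields:
  h_0 = 7/2
  h_2 = 5/2

Starting state is 0, so the expected hitting time is h_0 = 7/2.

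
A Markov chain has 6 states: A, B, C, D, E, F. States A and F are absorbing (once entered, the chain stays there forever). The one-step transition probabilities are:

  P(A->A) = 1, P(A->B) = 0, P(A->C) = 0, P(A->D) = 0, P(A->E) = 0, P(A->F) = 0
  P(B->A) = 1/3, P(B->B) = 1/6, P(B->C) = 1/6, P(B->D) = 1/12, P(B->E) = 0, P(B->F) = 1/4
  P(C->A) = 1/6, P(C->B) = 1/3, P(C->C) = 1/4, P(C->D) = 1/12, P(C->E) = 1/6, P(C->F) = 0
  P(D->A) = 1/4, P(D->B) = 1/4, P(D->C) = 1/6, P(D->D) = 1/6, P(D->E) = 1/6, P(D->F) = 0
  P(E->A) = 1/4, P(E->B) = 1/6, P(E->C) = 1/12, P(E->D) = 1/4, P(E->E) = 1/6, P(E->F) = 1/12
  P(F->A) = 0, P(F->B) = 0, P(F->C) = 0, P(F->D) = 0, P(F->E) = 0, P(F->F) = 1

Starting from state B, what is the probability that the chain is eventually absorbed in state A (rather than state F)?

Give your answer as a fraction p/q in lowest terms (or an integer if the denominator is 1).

Let a_i = P(absorbed in A | start in state i).
Boundary conditions: a_A = 1, a_F = 0.
For each transient state i, a_i = sum_j P(i->j) * a_j:
  a_B = 1/3*a_A + 1/6*a_B + 1/6*a_C + 1/12*a_D + 0*a_E + 1/4*a_F
  a_C = 1/6*a_A + 1/3*a_B + 1/4*a_C + 1/12*a_D + 1/6*a_E + 0*a_F
  a_D = 1/4*a_A + 1/4*a_B + 1/6*a_C + 1/6*a_D + 1/6*a_E + 0*a_F
  a_E = 1/4*a_A + 1/6*a_B + 1/12*a_C + 1/4*a_D + 1/6*a_E + 1/12*a_F

Substituting a_A = 1 and a_F = 0, rearrange to (I - Q) a = r where r[i] = P(i -> A):
  [5/6, -1/6, -1/12, 0] . (a_B, a_C, a_D, a_E) = 1/3
  [-1/3, 3/4, -1/12, -1/6] . (a_B, a_C, a_D, a_E) = 1/6
  [-1/4, -1/6, 5/6, -1/6] . (a_B, a_C, a_D, a_E) = 1/4
  [-1/6, -1/12, -1/4, 5/6] . (a_B, a_C, a_D, a_E) = 1/4

Solving yields:
  a_B = 691/1098
  a_C = 827/1098
  a_D = 48/61
  a_E = 1619/2196

Starting state is B, so the absorption probability is a_B = 691/1098.

Answer: 691/1098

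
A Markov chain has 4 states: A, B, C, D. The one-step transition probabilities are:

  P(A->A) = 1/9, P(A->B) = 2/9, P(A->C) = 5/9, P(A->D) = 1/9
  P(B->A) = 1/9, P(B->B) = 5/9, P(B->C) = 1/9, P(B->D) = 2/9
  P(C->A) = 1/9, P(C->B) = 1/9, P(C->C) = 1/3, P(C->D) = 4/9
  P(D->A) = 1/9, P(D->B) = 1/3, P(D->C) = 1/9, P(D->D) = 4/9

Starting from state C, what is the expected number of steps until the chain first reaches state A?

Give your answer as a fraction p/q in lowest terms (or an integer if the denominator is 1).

Let h_i = expected steps to first reach A from state i.
Boundary: h_A = 0.
First-step equations for the other states:
  h_B = 1 + 1/9*h_A + 5/9*h_B + 1/9*h_C + 2/9*h_D
  h_C = 1 + 1/9*h_A + 1/9*h_B + 1/3*h_C + 4/9*h_D
  h_D = 1 + 1/9*h_A + 1/3*h_B + 1/9*h_C + 4/9*h_D

Substituting h_A = 0 and rearranging gives the linear system (I - Q) h = 1:
  [4/9, -1/9, -2/9] . (h_B, h_C, h_D) = 1
  [-1/9, 2/3, -4/9] . (h_B, h_C, h_D) = 1
  [-1/3, -1/9, 5/9] . (h_B, h_C, h_D) = 1

Solving yields:
  h_B = 9
  h_C = 9
  h_D = 9

Starting state is C, so the expected hitting time is h_C = 9.

Answer: 9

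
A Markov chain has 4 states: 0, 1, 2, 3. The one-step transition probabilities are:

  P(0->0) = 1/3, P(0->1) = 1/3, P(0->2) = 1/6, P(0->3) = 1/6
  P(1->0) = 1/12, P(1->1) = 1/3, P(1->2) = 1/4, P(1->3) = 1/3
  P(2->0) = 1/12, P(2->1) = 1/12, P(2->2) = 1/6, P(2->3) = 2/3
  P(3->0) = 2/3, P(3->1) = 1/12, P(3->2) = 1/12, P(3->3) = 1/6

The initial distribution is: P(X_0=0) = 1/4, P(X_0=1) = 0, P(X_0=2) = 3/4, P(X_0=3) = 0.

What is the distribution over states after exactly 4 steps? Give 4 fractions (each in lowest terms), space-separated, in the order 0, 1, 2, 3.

Answer: 2975/9216 3169/13824 4543/27648 1307/4608

Derivation:
Propagating the distribution step by step (d_{t+1} = d_t * P):
d_0 = (0=1/4, 1=0, 2=3/4, 3=0)
  d_1[0] = 1/4*1/3 + 0*1/12 + 3/4*1/12 + 0*2/3 = 7/48
  d_1[1] = 1/4*1/3 + 0*1/3 + 3/4*1/12 + 0*1/12 = 7/48
  d_1[2] = 1/4*1/6 + 0*1/4 + 3/4*1/6 + 0*1/12 = 1/6
  d_1[3] = 1/4*1/6 + 0*1/3 + 3/4*2/3 + 0*1/6 = 13/24
d_1 = (0=7/48, 1=7/48, 2=1/6, 3=13/24)
  d_2[0] = 7/48*1/3 + 7/48*1/12 + 1/6*1/12 + 13/24*2/3 = 251/576
  d_2[1] = 7/48*1/3 + 7/48*1/3 + 1/6*1/12 + 13/24*1/12 = 5/32
  d_2[2] = 7/48*1/6 + 7/48*1/4 + 1/6*1/6 + 13/24*1/12 = 77/576
  d_2[3] = 7/48*1/6 + 7/48*1/3 + 1/6*2/3 + 13/24*1/6 = 79/288
d_2 = (0=251/576, 1=5/32, 2=77/576, 3=79/288)
  d_3[0] = 251/576*1/3 + 5/32*1/12 + 77/576*1/12 + 79/288*2/3 = 2435/6912
  d_3[1] = 251/576*1/3 + 5/32*1/3 + 77/576*1/12 + 79/288*1/12 = 533/2304
  d_3[2] = 251/576*1/6 + 5/32*1/4 + 77/576*1/6 + 79/288*1/12 = 271/1728
  d_3[3] = 251/576*1/6 + 5/32*1/3 + 77/576*2/3 + 79/288*1/6 = 299/1152
d_3 = (0=2435/6912, 1=533/2304, 2=271/1728, 3=299/1152)
  d_4[0] = 2435/6912*1/3 + 533/2304*1/12 + 271/1728*1/12 + 299/1152*2/3 = 2975/9216
  d_4[1] = 2435/6912*1/3 + 533/2304*1/3 + 271/1728*1/12 + 299/1152*1/12 = 3169/13824
  d_4[2] = 2435/6912*1/6 + 533/2304*1/4 + 271/1728*1/6 + 299/1152*1/12 = 4543/27648
  d_4[3] = 2435/6912*1/6 + 533/2304*1/3 + 271/1728*2/3 + 299/1152*1/6 = 1307/4608
d_4 = (0=2975/9216, 1=3169/13824, 2=4543/27648, 3=1307/4608)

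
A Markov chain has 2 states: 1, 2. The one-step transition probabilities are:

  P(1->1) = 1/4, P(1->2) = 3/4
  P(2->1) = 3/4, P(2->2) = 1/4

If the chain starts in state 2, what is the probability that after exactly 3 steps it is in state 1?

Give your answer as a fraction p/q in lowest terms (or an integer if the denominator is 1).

Answer: 9/16

Derivation:
Computing P^3 by repeated multiplication:
P^1 =
  1: [1/4, 3/4]
  2: [3/4, 1/4]
P^2 =
  1: [5/8, 3/8]
  2: [3/8, 5/8]
P^3 =
  1: [7/16, 9/16]
  2: [9/16, 7/16]

(P^3)[2 -> 1] = 9/16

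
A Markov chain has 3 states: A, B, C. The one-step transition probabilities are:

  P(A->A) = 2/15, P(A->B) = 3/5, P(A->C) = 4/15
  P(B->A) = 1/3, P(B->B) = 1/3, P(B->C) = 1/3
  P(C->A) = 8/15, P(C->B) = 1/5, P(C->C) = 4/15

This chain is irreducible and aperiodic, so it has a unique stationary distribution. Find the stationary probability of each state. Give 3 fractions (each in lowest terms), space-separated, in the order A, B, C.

Answer: 95/291 37/97 85/291

Derivation:
The stationary distribution satisfies pi = pi * P, i.e.:
  pi_A = 2/15*pi_A + 1/3*pi_B + 8/15*pi_C
  pi_B = 3/5*pi_A + 1/3*pi_B + 1/5*pi_C
  pi_C = 4/15*pi_A + 1/3*pi_B + 4/15*pi_C
with normalization: pi_A + pi_B + pi_C = 1.

Using the first 2 balance equations plus normalization, the linear system A*pi = b is:
  [-13/15, 1/3, 8/15] . pi = 0
  [3/5, -2/3, 1/5] . pi = 0
  [1, 1, 1] . pi = 1

Solving yields:
  pi_A = 95/291
  pi_B = 37/97
  pi_C = 85/291

Verification (pi * P):
  95/291*2/15 + 37/97*1/3 + 85/291*8/15 = 95/291 = pi_A  (ok)
  95/291*3/5 + 37/97*1/3 + 85/291*1/5 = 37/97 = pi_B  (ok)
  95/291*4/15 + 37/97*1/3 + 85/291*4/15 = 85/291 = pi_C  (ok)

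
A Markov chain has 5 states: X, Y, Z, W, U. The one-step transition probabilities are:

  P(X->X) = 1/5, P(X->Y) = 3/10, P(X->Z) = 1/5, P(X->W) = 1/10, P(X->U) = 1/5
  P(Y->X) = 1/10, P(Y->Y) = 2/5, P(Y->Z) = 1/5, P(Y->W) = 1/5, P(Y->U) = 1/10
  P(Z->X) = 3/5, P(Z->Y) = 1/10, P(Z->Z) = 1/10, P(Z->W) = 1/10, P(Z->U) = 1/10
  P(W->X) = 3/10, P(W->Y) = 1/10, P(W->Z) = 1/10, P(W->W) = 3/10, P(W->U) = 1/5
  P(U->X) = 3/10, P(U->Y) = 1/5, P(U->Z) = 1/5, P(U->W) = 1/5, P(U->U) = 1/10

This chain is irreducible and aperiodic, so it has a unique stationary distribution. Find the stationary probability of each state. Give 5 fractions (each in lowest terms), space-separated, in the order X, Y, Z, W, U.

Answer: 151/551 533/2204 183/1102 191/1102 11/76

Derivation:
The stationary distribution satisfies pi = pi * P, i.e.:
  pi_X = 1/5*pi_X + 1/10*pi_Y + 3/5*pi_Z + 3/10*pi_W + 3/10*pi_U
  pi_Y = 3/10*pi_X + 2/5*pi_Y + 1/10*pi_Z + 1/10*pi_W + 1/5*pi_U
  pi_Z = 1/5*pi_X + 1/5*pi_Y + 1/10*pi_Z + 1/10*pi_W + 1/5*pi_U
  pi_W = 1/10*pi_X + 1/5*pi_Y + 1/10*pi_Z + 3/10*pi_W + 1/5*pi_U
  pi_U = 1/5*pi_X + 1/10*pi_Y + 1/10*pi_Z + 1/5*pi_W + 1/10*pi_U
with normalization: pi_X + pi_Y + pi_Z + pi_W + pi_U = 1.

Using the first 4 balance equations plus normalization, the linear system A*pi = b is:
  [-4/5, 1/10, 3/5, 3/10, 3/10] . pi = 0
  [3/10, -3/5, 1/10, 1/10, 1/5] . pi = 0
  [1/5, 1/5, -9/10, 1/10, 1/5] . pi = 0
  [1/10, 1/5, 1/10, -7/10, 1/5] . pi = 0
  [1, 1, 1, 1, 1] . pi = 1

Solving yields:
  pi_X = 151/551
  pi_Y = 533/2204
  pi_Z = 183/1102
  pi_W = 191/1102
  pi_U = 11/76

Verification (pi * P):
  151/551*1/5 + 533/2204*1/10 + 183/1102*3/5 + 191/1102*3/10 + 11/76*3/10 = 151/551 = pi_X  (ok)
  151/551*3/10 + 533/2204*2/5 + 183/1102*1/10 + 191/1102*1/10 + 11/76*1/5 = 533/2204 = pi_Y  (ok)
  151/551*1/5 + 533/2204*1/5 + 183/1102*1/10 + 191/1102*1/10 + 11/76*1/5 = 183/1102 = pi_Z  (ok)
  151/551*1/10 + 533/2204*1/5 + 183/1102*1/10 + 191/1102*3/10 + 11/76*1/5 = 191/1102 = pi_W  (ok)
  151/551*1/5 + 533/2204*1/10 + 183/1102*1/10 + 191/1102*1/5 + 11/76*1/10 = 11/76 = pi_U  (ok)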